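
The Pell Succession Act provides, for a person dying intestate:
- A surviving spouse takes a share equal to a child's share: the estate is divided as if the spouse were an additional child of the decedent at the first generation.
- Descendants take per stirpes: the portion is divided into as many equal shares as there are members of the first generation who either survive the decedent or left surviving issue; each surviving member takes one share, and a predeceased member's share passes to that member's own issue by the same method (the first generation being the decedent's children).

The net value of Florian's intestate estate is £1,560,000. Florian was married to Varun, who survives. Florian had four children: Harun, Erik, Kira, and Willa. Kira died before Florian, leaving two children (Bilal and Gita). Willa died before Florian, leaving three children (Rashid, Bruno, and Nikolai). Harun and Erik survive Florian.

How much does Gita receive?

Gita receives £156,000.

The spouse counts as an additional share at the children's level, so there are 5 primary shares of £312,000. Varun takes one such share (£312,000).
The children's combined portion (£1,248,000) is divided into 4 shares of £312,000: Harun and Erik each take £312,000; Kira's £312,000 share passes to Kira's issue; Willa's £312,000 share passes to Willa's issue.
Kira's share (£312,000) is divided into 2 shares of £156,000: Bilal and Gita each take £156,000.
Willa's share (£312,000) is divided into 3 shares of £104,000: Rashid, Bruno, and Nikolai each take £104,000.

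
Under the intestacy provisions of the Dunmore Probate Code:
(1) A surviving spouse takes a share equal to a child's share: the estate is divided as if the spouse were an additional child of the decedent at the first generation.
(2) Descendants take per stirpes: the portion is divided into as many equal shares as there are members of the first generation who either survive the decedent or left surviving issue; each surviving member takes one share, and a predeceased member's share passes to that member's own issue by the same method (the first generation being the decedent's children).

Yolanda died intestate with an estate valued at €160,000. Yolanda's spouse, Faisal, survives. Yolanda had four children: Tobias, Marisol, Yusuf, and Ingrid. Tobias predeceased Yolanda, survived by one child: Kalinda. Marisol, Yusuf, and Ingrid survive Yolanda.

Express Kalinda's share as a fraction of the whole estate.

Kalinda receives 1/5 of the estate.

The spouse counts as an additional share at the children's level, so there are 5 primary shares of €32,000. Faisal takes one such share (€32,000).
The children's combined portion (€128,000) is divided into 4 shares of €32,000: Marisol, Yusuf, and Ingrid each take €32,000; Tobias's €32,000 share passes to Tobias's issue.
Tobias's share (€32,000) passes entirely to Kalinda.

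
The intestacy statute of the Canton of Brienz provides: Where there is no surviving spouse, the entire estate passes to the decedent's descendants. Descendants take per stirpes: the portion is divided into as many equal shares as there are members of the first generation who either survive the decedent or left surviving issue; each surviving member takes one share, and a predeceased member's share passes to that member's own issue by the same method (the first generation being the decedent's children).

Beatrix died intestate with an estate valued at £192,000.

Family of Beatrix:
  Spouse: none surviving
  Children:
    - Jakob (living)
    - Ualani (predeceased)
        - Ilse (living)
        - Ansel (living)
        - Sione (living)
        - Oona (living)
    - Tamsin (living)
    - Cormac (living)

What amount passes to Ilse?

Ilse receives £12,000.

The entire £192,000 passes to the descendants.
That amount (£192,000) is divided into 4 shares of £48,000: Jakob, Tamsin, and Cormac each take £48,000; Ualani's £48,000 share passes to Ualani's issue.
Ualani's share (£48,000) is divided into 4 shares of £12,000: Ilse, Ansel, Sione, and Oona each take £12,000.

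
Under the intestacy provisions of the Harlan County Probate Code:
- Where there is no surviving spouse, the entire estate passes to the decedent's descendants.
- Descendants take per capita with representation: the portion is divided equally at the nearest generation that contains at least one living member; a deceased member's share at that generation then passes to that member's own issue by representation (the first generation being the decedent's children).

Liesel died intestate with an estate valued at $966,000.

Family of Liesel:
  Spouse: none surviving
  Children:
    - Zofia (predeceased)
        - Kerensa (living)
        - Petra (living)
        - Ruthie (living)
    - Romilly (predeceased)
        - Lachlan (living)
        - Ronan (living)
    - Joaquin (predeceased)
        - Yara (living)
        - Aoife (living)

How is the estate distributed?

The entire $966,000 passes to the descendants.
No child survives, so the initial division is made at the grandchildren's generation.
That amount ($966,000) is divided into 7 shares of $138,000: Kerensa, Petra, Ruthie, Lachlan, Ronan, Yara, and Aoife each take $138,000.

Kerensa: $138,000; Petra: $138,000; Ruthie: $138,000; Lachlan: $138,000; Ronan: $138,000; Yara: $138,000; Aoife: $138,000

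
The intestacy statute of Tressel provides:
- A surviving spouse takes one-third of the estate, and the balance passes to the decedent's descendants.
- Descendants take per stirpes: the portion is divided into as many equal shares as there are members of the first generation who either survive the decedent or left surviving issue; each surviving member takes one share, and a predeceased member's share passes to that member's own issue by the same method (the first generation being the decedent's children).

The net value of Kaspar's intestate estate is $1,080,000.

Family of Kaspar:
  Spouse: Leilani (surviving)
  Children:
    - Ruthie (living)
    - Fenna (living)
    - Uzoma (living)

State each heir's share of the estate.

Leilani: $360,000; Ruthie: $240,000; Fenna: $240,000; Uzoma: $240,000

Leilani takes one-third of $1,080,000 = $360,000. The remaining $720,000 passes to the descendants.
The descendants' portion ($720,000) is divided into 3 shares of $240,000: Ruthie, Fenna, and Uzoma each take $240,000.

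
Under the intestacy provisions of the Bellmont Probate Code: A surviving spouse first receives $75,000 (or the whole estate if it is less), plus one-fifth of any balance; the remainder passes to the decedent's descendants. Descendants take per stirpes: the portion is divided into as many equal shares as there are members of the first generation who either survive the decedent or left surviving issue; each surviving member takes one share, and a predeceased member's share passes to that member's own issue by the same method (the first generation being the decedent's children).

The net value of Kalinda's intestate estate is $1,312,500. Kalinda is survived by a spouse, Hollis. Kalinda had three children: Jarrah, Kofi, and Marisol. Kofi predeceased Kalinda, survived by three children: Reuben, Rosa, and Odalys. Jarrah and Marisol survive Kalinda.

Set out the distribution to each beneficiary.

Hollis: $322,500; Jarrah: $330,000; Reuben: $110,000; Rosa: $110,000; Odalys: $110,000; Marisol: $330,000

Hollis first takes $75,000, leaving a balance of $1,237,500. Hollis then takes one-fifth of the balance ($247,500), for a total of $322,500. The remaining $990,000 passes to the descendants.
The descendants' portion ($990,000) is divided into 3 shares of $330,000: Jarrah and Marisol each take $330,000; Kofi's $330,000 share passes to Kofi's issue.
Kofi's share ($330,000) is divided into 3 shares of $110,000: Reuben, Rosa, and Odalys each take $110,000.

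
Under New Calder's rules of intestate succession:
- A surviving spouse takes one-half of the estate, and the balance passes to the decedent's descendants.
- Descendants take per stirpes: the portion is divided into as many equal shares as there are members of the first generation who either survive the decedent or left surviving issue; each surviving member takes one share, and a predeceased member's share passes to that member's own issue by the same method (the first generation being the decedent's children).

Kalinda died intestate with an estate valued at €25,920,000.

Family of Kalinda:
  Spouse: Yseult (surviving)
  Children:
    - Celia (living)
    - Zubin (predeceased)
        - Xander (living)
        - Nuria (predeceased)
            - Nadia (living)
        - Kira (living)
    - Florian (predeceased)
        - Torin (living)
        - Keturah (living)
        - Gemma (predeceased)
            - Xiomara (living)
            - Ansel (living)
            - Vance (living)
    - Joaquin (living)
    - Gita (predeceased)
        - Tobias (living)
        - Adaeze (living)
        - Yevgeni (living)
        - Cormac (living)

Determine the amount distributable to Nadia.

Yseult takes one-half of €25,920,000 = €12,960,000. The remaining €12,960,000 passes to the descendants.
The descendants' portion (€12,960,000) is divided into 5 shares of €2,592,000: Celia and Joaquin each take €2,592,000; Zubin's €2,592,000 share passes to Zubin's issue; Florian's €2,592,000 share passes to Florian's issue; Gita's €2,592,000 share passes to Gita's issue.
Zubin's share (€2,592,000) is divided into 3 shares of €864,000: Xander and Kira each take €864,000; Nuria's €864,000 share passes to Nuria's issue.
Nuria's share (€864,000) passes entirely to Nadia.
Florian's share (€2,592,000) is divided into 3 shares of €864,000: Torin and Keturah each take €864,000; Gemma's €864,000 share passes to Gemma's issue.
Gemma's share (€864,000) is divided into 3 shares of €288,000: Xiomara, Ansel, and Vance each take €288,000.
Gita's share (€2,592,000) is divided into 4 shares of €648,000: Tobias, Adaeze, Yevgeni, and Cormac each take €648,000.

Nadia receives €864,000.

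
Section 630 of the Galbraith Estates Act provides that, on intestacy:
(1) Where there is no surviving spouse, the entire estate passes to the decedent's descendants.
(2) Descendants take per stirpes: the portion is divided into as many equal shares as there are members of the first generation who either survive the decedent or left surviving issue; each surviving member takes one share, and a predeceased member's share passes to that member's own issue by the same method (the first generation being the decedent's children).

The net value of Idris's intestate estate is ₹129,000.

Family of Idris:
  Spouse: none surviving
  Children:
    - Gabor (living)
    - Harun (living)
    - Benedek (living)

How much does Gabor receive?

The entire ₹129,000 passes to the descendants.
That amount (₹129,000) is divided into 3 shares of ₹43,000: Gabor, Harun, and Benedek each take ₹43,000.

Gabor receives ₹43,000.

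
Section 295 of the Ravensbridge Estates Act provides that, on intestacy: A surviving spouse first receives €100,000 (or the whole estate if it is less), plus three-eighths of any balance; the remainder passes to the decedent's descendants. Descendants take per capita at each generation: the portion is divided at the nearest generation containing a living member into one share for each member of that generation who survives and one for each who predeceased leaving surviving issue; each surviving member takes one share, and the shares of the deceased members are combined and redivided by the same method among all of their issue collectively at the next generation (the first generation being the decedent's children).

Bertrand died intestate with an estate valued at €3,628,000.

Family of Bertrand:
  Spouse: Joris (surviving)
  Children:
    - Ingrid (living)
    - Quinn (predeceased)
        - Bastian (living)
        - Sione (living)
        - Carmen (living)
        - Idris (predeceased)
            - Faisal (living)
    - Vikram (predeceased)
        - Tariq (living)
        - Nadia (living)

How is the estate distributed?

Joris first takes €100,000, leaving a balance of €3,528,000. Joris then takes three-eighths of the balance (€1,323,000), for a total of €1,423,000. The remaining €2,205,000 passes to the descendants.
The descendants' portion (€2,205,000) is divided at the children's generation into 3 shares of €735,000. Ingrid takes €735,000. The 2 shares of the deceased (Quinn and Vikram) are combined into a pool of €1,470,000.
That pool (€1,470,000) is divided at the grandchildren's generation into 6 shares of €245,000. Bastian, Sione, Carmen, Tariq, and Nadia each take €245,000. The remaining share for the deceased Idris (€245,000) is carried to the next generation.
That pool (€245,000) passes entirely to Faisal, the sole taker at the great-grandchildren's generation.

Joris: €1,423,000; Ingrid: €735,000; Bastian: €245,000; Sione: €245,000; Carmen: €245,000; Faisal: €245,000; Tariq: €245,000; Nadia: €245,000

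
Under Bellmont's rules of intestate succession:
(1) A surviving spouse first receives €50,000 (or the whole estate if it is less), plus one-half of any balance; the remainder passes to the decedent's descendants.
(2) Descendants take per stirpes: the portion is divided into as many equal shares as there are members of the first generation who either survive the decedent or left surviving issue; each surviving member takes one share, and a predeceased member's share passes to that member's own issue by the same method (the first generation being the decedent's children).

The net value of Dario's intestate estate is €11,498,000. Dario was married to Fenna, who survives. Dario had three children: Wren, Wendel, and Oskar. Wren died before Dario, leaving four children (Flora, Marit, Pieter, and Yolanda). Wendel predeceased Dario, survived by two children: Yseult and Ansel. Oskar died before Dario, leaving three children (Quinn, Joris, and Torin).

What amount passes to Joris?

Fenna first takes €50,000, leaving a balance of €11,448,000. Fenna then takes one-half of the balance (€5,724,000), for a total of €5,774,000. The remaining €5,724,000 passes to the descendants.
The descendants' portion (€5,724,000) is divided into 3 shares of €1,908,000: Wren's €1,908,000 share passes to Wren's issue; Wendel's €1,908,000 share passes to Wendel's issue; Oskar's €1,908,000 share passes to Oskar's issue.
Wren's share (€1,908,000) is divided into 4 shares of €477,000: Flora, Marit, Pieter, and Yolanda each take €477,000.
Wendel's share (€1,908,000) is divided into 2 shares of €954,000: Yseult and Ansel each take €954,000.
Oskar's share (€1,908,000) is divided into 3 shares of €636,000: Quinn, Joris, and Torin each take €636,000.

Joris receives €636,000.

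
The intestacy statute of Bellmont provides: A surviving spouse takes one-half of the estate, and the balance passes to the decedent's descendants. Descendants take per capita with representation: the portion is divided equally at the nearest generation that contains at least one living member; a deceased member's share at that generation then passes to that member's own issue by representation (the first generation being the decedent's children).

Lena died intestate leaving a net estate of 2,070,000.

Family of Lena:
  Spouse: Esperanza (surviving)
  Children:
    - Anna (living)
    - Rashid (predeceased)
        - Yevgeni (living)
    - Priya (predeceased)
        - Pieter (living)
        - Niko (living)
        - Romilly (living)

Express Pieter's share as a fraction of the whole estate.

Pieter receives 1/18 of the estate.

Esperanza takes one-half of 2,070,000 = 1,035,000. The remaining 1,035,000 passes to the descendants.
The descendants' portion (1,035,000) is divided into 3 shares of 345,000: Anna takes 345,000; Rashid's 345,000 share passes to Rashid's issue; Priya's 345,000 share passes to Priya's issue.
Rashid's share (345,000) passes entirely to Yevgeni.
Priya's share (345,000) is divided into 3 shares of 115,000: Pieter, Niko, and Romilly each take 115,000.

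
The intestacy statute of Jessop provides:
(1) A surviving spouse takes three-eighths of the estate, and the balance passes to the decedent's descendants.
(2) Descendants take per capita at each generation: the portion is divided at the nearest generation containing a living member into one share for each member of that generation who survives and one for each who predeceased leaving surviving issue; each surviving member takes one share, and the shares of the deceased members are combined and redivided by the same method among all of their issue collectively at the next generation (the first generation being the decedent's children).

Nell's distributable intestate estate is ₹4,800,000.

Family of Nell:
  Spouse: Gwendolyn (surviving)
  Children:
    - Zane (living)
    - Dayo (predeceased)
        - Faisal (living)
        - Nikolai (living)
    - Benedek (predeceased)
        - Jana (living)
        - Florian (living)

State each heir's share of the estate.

Gwendolyn: ₹1,800,000; Zane: ₹1,000,000; Faisal: ₹500,000; Nikolai: ₹500,000; Jana: ₹500,000; Florian: ₹500,000

Gwendolyn takes three-eighths of ₹4,800,000 = ₹1,800,000. The remaining ₹3,000,000 passes to the descendants.
The descendants' portion (₹3,000,000) is divided at the children's generation into 3 shares of ₹1,000,000. Zane takes ₹1,000,000. The 2 shares of the deceased (Dayo and Benedek) are combined into a pool of ₹2,000,000.
That pool (₹2,000,000) is divided at the grandchildren's generation equally among Faisal, Nikolai, Jana, and Florian: ₹500,000 each.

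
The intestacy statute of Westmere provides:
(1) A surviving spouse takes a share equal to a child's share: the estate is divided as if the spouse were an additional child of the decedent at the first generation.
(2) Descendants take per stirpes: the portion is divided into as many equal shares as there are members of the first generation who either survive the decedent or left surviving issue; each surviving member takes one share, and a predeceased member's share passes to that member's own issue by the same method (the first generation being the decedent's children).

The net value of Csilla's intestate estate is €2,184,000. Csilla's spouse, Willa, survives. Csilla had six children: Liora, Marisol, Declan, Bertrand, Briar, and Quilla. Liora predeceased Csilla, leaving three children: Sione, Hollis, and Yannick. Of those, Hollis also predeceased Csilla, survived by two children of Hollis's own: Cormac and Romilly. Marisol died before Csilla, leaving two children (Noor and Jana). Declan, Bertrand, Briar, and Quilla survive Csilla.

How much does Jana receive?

Jana receives €156,000.

The spouse counts as an additional share at the children's level, so there are 7 primary shares of €312,000. Willa takes one such share (€312,000).
The children's combined portion (€1,872,000) is divided into 6 shares of €312,000: Declan, Bertrand, Briar, and Quilla each take €312,000; Liora's €312,000 share passes to Liora's issue; Marisol's €312,000 share passes to Marisol's issue.
Liora's share (€312,000) is divided into 3 shares of €104,000: Sione and Yannick each take €104,000; Hollis's €104,000 share passes to Hollis's issue.
Hollis's share (€104,000) is divided into 2 shares of €52,000: Cormac and Romilly each take €52,000.
Marisol's share (€312,000) is divided into 2 shares of €156,000: Noor and Jana each take €156,000.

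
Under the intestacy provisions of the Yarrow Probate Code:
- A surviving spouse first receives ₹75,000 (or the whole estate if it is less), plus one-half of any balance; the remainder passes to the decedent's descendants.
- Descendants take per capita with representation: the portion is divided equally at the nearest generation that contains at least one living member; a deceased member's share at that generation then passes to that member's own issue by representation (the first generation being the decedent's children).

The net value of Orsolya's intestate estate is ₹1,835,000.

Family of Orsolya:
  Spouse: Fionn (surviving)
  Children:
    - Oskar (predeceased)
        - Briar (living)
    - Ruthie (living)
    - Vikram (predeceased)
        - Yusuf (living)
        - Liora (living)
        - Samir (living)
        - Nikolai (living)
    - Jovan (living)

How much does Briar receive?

Briar receives ₹220,000.

Fionn first takes ₹75,000, leaving a balance of ₹1,760,000. Fionn then takes one-half of the balance (₹880,000), for a total of ₹955,000. The remaining ₹880,000 passes to the descendants.
The descendants' portion (₹880,000) is divided into 4 shares of ₹220,000: Ruthie and Jovan each take ₹220,000; Oskar's ₹220,000 share passes to Oskar's issue; Vikram's ₹220,000 share passes to Vikram's issue.
Oskar's share (₹220,000) passes entirely to Briar.
Vikram's share (₹220,000) is divided into 4 shares of ₹55,000: Yusuf, Liora, Samir, and Nikolai each take ₹55,000.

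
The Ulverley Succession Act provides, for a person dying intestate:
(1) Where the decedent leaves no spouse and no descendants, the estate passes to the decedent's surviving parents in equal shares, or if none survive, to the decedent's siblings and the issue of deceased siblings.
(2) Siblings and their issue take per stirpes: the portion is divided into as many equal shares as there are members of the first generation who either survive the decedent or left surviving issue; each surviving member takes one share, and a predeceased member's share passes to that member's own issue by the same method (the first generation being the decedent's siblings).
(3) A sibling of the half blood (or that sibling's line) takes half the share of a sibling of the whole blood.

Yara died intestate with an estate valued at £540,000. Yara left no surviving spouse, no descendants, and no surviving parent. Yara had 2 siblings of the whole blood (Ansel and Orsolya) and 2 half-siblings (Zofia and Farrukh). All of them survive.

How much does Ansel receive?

The entire £540,000 passes to the siblings and their issue.
Counting each half-blood sibling's line as half a unit, there are 3 units in £540,000, so one unit is £180,000. Whole-blood lines (Ansel and Orsolya) take £180,000 each; half-blood lines (Zofia and Farrukh) take £90,000 each.

Ansel receives £180,000.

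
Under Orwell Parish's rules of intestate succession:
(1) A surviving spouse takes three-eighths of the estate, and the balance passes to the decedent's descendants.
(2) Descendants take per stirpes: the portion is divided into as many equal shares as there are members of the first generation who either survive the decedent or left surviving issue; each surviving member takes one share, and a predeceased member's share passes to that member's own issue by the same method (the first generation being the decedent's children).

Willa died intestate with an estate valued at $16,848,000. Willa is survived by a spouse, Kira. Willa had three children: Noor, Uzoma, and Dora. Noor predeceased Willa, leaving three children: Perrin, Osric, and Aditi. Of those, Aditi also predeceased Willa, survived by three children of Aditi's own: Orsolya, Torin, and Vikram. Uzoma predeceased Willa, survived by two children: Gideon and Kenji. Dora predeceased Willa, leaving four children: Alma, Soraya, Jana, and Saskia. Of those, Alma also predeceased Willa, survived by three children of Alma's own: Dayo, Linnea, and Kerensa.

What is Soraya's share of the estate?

Kira takes three-eighths of $16,848,000 = $6,318,000. The remaining $10,530,000 passes to the descendants.
The descendants' portion ($10,530,000) is divided into 3 shares of $3,510,000: Noor's $3,510,000 share passes to Noor's issue; Uzoma's $3,510,000 share passes to Uzoma's issue; Dora's $3,510,000 share passes to Dora's issue.
Noor's share ($3,510,000) is divided into 3 shares of $1,170,000: Perrin and Osric each take $1,170,000; Aditi's $1,170,000 share passes to Aditi's issue.
Aditi's share ($1,170,000) is divided into 3 shares of $390,000: Orsolya, Torin, and Vikram each take $390,000.
Uzoma's share ($3,510,000) is divided into 2 shares of $1,755,000: Gideon and Kenji each take $1,755,000.
Dora's share ($3,510,000) is divided into 4 shares of $877,500: Soraya, Jana, and Saskia each take $877,500; Alma's $877,500 share passes to Alma's issue.
Alma's share ($877,500) is divided into 3 shares of $292,500: Dayo, Linnea, and Kerensa each take $292,500.

Soraya receives $877,500.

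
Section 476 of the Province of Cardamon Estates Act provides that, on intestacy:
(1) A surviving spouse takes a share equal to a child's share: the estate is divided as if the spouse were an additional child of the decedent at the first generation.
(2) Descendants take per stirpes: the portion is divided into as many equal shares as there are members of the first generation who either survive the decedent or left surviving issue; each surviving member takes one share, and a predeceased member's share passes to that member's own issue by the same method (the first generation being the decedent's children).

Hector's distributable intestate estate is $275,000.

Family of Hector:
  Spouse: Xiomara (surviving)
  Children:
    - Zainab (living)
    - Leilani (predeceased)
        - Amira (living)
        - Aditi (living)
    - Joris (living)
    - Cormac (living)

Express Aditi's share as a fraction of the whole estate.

Aditi receives 1/10 of the estate.

The spouse counts as an additional share at the children's level, so there are 5 primary shares of $55,000. Xiomara takes one such share ($55,000).
The children's combined portion ($220,000) is divided into 4 shares of $55,000: Zainab, Joris, and Cormac each take $55,000; Leilani's $55,000 share passes to Leilani's issue.
Leilani's share ($55,000) is divided into 2 shares of $27,500: Amira and Aditi each take $27,500.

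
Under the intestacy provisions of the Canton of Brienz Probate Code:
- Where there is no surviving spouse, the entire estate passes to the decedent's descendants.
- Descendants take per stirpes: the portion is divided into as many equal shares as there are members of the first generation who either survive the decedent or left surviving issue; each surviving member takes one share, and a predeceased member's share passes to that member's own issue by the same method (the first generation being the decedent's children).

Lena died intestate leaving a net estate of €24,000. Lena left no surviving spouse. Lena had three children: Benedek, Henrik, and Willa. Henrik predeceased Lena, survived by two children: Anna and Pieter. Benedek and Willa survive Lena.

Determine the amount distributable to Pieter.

The entire €24,000 passes to the descendants.
That amount (€24,000) is divided into 3 shares of €8,000: Benedek and Willa each take €8,000; Henrik's €8,000 share passes to Henrik's issue.
Henrik's share (€8,000) is divided into 2 shares of €4,000: Anna and Pieter each take €4,000.

Pieter receives €4,000.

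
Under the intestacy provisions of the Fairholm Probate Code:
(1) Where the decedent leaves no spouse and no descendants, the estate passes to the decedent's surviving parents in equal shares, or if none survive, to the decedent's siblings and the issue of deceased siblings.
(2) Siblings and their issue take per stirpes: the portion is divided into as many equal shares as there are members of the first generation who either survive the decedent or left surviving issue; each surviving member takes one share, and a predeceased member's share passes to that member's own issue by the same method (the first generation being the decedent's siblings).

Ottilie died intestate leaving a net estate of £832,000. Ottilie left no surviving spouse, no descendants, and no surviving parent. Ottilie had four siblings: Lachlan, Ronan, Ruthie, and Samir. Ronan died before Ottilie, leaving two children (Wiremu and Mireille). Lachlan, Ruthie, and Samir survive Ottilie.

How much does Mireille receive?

The entire £832,000 passes to the siblings and their issue.
That amount (£832,000) is divided into 4 shares of £208,000: Lachlan, Ruthie, and Samir each take £208,000; Ronan's £208,000 share passes to Ronan's issue.
Ronan's share (£208,000) is divided into 2 shares of £104,000: Wiremu and Mireille each take £104,000.

Mireille receives £104,000.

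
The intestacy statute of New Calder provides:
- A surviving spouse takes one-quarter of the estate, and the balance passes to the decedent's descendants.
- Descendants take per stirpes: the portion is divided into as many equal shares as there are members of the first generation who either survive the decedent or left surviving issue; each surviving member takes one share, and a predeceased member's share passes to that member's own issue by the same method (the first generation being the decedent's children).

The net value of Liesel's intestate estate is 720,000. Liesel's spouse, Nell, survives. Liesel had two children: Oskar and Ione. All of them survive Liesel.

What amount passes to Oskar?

Oskar receives 270,000.

Nell takes one-quarter of 720,000 = 180,000. The remaining 540,000 passes to the descendants.
The descendants' portion (540,000) is divided into 2 shares of 270,000: Oskar and Ione each take 270,000.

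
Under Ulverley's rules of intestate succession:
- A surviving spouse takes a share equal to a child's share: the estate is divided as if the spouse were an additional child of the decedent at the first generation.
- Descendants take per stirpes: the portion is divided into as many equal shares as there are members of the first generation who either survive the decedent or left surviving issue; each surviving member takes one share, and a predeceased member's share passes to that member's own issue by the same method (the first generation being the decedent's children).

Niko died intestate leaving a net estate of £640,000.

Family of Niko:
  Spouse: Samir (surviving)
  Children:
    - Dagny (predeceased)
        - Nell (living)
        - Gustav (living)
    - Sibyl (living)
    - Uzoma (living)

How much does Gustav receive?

The spouse counts as an additional share at the children's level, so there are 4 primary shares of £160,000. Samir takes one such share (£160,000).
The children's combined portion (£480,000) is divided into 3 shares of £160,000: Sibyl and Uzoma each take £160,000; Dagny's £160,000 share passes to Dagny's issue.
Dagny's share (£160,000) is divided into 2 shares of £80,000: Nell and Gustav each take £80,000.

Gustav receives £80,000.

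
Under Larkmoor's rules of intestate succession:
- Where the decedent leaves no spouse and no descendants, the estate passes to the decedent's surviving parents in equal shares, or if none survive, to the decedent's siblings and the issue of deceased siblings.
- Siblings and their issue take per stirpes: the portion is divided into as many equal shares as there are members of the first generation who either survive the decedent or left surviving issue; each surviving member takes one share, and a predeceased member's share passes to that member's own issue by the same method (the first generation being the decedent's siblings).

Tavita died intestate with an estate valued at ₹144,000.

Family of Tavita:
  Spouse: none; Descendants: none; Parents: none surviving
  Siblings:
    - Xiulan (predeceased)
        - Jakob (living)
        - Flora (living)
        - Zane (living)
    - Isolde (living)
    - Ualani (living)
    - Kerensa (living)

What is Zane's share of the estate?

Zane receives ₹12,000.

The entire ₹144,000 passes to the siblings and their issue.
That amount (₹144,000) is divided into 4 shares of ₹36,000: Isolde, Ualani, and Kerensa each take ₹36,000; Xiulan's ₹36,000 share passes to Xiulan's issue.
Xiulan's share (₹36,000) is divided into 3 shares of ₹12,000: Jakob, Flora, and Zane each take ₹12,000.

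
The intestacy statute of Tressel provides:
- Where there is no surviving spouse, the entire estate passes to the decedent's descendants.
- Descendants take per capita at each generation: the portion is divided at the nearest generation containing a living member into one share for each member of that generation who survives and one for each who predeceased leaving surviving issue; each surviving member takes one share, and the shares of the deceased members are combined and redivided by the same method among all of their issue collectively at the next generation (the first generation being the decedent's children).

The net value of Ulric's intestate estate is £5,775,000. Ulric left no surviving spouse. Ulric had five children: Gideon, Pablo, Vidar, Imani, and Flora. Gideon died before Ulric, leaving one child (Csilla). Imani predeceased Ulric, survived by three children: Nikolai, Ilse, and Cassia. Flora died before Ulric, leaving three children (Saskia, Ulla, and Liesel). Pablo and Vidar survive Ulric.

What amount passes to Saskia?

The entire £5,775,000 passes to the descendants.
That amount (£5,775,000) is divided at the children's generation into 5 shares of £1,155,000. Pablo and Vidar each take £1,155,000. The 3 shares of the deceased (Gideon, Imani, and Flora) are combined into a pool of £3,465,000.
That pool (£3,465,000) is divided at the grandchildren's generation equally among Csilla, Nikolai, Ilse, Cassia, Saskia, Ulla, and Liesel: £495,000 each.

Saskia receives £495,000.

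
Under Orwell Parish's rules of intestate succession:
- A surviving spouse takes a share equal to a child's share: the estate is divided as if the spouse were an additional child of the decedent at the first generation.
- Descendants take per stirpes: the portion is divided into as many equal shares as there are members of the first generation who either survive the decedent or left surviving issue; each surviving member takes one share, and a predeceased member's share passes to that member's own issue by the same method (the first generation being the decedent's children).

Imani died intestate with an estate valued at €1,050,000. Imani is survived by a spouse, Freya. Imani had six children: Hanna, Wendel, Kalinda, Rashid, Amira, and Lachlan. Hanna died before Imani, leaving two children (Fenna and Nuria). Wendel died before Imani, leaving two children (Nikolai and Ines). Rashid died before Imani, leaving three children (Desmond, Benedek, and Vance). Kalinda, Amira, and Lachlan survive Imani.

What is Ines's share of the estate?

Ines receives €75,000.

The spouse counts as an additional share at the children's level, so there are 7 primary shares of €150,000. Freya takes one such share (€150,000).
The children's combined portion (€900,000) is divided into 6 shares of €150,000: Kalinda, Amira, and Lachlan each take €150,000; Hanna's €150,000 share passes to Hanna's issue; Wendel's €150,000 share passes to Wendel's issue; Rashid's €150,000 share passes to Rashid's issue.
Hanna's share (€150,000) is divided into 2 shares of €75,000: Fenna and Nuria each take €75,000.
Wendel's share (€150,000) is divided into 2 shares of €75,000: Nikolai and Ines each take €75,000.
Rashid's share (€150,000) is divided into 3 shares of €50,000: Desmond, Benedek, and Vance each take €50,000.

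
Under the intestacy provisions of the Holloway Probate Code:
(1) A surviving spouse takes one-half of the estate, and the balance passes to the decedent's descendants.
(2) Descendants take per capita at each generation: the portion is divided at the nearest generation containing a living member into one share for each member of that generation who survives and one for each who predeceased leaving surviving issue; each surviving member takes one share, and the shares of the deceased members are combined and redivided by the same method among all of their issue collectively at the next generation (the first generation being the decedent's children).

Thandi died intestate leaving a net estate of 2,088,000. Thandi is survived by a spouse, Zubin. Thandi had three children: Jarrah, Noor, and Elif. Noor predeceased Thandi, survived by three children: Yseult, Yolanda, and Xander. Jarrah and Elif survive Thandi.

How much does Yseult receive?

Yseult receives 116,000.

Zubin takes one-half of 2,088,000 = 1,044,000. The remaining 1,044,000 passes to the descendants.
The descendants' portion (1,044,000) is divided at the children's generation into 3 shares of 348,000. Jarrah and Elif each take 348,000. The remaining share for the deceased Noor (348,000) is carried to the next generation.
That pool (348,000) is divided at the grandchildren's generation equally among Yseult, Yolanda, and Xander: 116,000 each.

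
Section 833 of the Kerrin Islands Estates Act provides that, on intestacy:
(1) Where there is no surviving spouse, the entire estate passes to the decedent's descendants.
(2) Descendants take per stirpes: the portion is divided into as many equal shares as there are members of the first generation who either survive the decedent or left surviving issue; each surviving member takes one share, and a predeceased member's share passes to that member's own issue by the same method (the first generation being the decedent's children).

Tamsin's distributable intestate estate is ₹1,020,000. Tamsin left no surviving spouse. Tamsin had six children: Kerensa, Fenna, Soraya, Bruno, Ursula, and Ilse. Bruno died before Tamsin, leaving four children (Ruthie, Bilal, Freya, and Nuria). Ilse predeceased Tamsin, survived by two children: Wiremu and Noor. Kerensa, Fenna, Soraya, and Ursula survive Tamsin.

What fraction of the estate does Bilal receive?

The entire ₹1,020,000 passes to the descendants.
That amount (₹1,020,000) is divided into 6 shares of ₹170,000: Kerensa, Fenna, Soraya, and Ursula each take ₹170,000; Bruno's ₹170,000 share passes to Bruno's issue; Ilse's ₹170,000 share passes to Ilse's issue.
Bruno's share (₹170,000) is divided into 4 shares of ₹42,500: Ruthie, Bilal, Freya, and Nuria each take ₹42,500.
Ilse's share (₹170,000) is divided into 2 shares of ₹85,000: Wiremu and Noor each take ₹85,000.

Bilal receives 1/24 of the estate.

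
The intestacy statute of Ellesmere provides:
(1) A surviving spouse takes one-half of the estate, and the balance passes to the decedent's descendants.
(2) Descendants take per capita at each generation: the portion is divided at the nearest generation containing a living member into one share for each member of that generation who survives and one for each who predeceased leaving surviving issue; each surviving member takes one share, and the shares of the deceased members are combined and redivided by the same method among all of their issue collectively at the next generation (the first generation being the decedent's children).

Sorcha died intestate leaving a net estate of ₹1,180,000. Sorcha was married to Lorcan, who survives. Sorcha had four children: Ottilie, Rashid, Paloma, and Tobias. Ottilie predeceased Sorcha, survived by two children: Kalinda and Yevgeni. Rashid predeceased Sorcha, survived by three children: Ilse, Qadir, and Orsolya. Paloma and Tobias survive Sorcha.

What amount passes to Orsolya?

Orsolya receives ₹59,000.

Lorcan takes one-half of ₹1,180,000 = ₹590,000. The remaining ₹590,000 passes to the descendants.
The descendants' portion (₹590,000) is divided at the children's generation into 4 shares of ₹147,500. Paloma and Tobias each take ₹147,500. The 2 shares of the deceased (Ottilie and Rashid) are combined into a pool of ₹295,000.
That pool (₹295,000) is divided at the grandchildren's generation equally among Kalinda, Yevgeni, Ilse, Qadir, and Orsolya: ₹59,000 each.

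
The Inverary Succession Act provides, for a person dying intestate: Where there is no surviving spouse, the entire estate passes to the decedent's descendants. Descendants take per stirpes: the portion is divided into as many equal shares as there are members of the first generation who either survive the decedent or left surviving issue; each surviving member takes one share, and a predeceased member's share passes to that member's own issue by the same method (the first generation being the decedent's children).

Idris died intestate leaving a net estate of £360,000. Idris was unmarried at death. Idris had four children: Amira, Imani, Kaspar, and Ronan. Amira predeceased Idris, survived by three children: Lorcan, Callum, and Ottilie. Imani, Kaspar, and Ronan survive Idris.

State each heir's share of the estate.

Lorcan: £30,000; Callum: £30,000; Ottilie: £30,000; Imani: £90,000; Kaspar: £90,000; Ronan: £90,000

The entire £360,000 passes to the descendants.
That amount (£360,000) is divided into 4 shares of £90,000: Imani, Kaspar, and Ronan each take £90,000; Amira's £90,000 share passes to Amira's issue.
Amira's share (£90,000) is divided into 3 shares of £30,000: Lorcan, Callum, and Ottilie each take £30,000.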